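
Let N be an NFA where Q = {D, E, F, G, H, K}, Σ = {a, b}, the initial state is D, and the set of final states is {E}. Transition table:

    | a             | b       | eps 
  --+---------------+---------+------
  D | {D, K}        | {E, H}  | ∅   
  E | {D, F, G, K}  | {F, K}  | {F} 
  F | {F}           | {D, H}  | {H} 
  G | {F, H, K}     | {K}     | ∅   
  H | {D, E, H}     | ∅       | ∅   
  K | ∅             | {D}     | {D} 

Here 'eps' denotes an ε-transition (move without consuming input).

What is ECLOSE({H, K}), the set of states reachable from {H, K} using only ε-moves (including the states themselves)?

Begin with {H, K}.
ε-move K → D; add D.

{D, H, K}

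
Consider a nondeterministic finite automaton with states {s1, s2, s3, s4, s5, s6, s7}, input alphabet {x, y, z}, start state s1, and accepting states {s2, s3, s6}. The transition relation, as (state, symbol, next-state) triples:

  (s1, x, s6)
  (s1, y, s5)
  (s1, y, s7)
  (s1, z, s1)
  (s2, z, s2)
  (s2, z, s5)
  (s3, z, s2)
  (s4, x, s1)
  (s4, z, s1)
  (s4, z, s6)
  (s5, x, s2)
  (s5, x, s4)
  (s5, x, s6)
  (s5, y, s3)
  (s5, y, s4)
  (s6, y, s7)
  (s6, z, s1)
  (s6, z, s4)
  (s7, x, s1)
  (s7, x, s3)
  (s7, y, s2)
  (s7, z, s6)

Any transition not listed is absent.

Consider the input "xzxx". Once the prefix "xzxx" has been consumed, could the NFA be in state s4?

Start in {s1}.
Read 'x': s1→{s6}; now {s6}.
Read 'z': s6→{s1, s4}; now {s1, s4}.
Read 'x': s1→{s6}, s4→{s1}; now {s1, s6}.
Read 'x': s1→{s6}, s6→∅; now {s6}.
State s4 is not in {s6}.

No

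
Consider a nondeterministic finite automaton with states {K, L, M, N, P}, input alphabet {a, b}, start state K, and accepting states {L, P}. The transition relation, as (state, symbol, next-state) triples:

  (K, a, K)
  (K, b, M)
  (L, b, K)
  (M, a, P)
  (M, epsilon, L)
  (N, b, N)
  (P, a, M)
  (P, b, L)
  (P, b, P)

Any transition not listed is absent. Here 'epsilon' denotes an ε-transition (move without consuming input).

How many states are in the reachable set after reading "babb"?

Start in {K}.
Read 'b': K→{M}; union {M}; ε-closure = {L, M}.
Read 'a': L→∅, M→{P}; now {P}.
Read 'b': P→{L, P}; now {L, P}.
Read 'b': L→{K}, P→{L, P}; now {K, L, P}.
That set has 3 states.

3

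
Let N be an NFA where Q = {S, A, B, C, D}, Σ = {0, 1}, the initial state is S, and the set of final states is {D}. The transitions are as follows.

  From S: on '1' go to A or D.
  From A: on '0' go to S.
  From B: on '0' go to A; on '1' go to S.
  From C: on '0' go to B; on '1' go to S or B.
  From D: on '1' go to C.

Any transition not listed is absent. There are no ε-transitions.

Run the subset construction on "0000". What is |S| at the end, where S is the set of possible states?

0

Start in {S}.
Read '0': {S} → ∅.
The set is empty and remains empty for the remaining 3 symbols.
That set has 0 states.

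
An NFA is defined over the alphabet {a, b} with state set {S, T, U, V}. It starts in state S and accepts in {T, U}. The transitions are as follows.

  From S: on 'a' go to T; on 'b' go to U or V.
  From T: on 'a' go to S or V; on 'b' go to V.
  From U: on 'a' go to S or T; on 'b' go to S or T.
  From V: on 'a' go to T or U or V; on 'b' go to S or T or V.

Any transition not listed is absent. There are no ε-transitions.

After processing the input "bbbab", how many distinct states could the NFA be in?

Start in {S}.
Read 'b': S→{U, V}; now {U, V}.
Read 'b': U→{S, T}, V→{S, T, V}; now {S, T, V}.
Read 'b': S→{U, V}, T→{V}, V→{S, T, V}; now {S, T, U, V}.
Read 'a': S→{T}, T→{S, V}, U→{S, T}, V→{T, U, V}; now {S, T, U, V}.
Read 'b': S→{U, V}, T→{V}, U→{S, T}, V→{S, T, V}; now {S, T, U, V}.
That set has 4 states.

4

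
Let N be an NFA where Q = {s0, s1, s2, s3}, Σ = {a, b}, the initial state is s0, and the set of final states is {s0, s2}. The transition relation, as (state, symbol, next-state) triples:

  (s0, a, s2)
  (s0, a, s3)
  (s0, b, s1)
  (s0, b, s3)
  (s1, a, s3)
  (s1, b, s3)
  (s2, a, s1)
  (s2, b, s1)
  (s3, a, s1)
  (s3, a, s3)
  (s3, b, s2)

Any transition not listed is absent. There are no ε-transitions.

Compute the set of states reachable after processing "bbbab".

Start in {s0}.
Read 'b': {s0} → {s1, s3}.
Read 'b': {s1, s3} → {s2, s3}.
Read 'b': {s2, s3} → {s1, s2}.
Read 'a': {s1, s2} → {s1, s3}.
Read 'b': {s1, s3} → {s2, s3}.

{s2, s3}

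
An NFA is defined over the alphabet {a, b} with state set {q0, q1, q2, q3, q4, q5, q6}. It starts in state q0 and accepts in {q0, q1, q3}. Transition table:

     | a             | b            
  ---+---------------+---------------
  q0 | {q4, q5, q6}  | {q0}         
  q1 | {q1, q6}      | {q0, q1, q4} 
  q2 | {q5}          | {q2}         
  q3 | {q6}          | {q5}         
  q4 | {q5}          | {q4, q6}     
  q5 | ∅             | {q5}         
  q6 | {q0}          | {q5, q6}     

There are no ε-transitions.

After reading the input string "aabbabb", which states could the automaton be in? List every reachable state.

Start in {q0}.
Read 'a': {q0} → {q4, q5, q6}.
Read 'a': {q4, q5, q6} → {q0, q5}.
Read 'b': {q0, q5} → {q0, q5}.
Read 'b': {q0, q5} → {q0, q5}.
Read 'a': {q0, q5} → {q4, q5, q6}.
Read 'b': {q4, q5, q6} → {q4, q5, q6}.
Read 'b': {q4, q5, q6} → {q4, q5, q6}.

{q4, q5, q6}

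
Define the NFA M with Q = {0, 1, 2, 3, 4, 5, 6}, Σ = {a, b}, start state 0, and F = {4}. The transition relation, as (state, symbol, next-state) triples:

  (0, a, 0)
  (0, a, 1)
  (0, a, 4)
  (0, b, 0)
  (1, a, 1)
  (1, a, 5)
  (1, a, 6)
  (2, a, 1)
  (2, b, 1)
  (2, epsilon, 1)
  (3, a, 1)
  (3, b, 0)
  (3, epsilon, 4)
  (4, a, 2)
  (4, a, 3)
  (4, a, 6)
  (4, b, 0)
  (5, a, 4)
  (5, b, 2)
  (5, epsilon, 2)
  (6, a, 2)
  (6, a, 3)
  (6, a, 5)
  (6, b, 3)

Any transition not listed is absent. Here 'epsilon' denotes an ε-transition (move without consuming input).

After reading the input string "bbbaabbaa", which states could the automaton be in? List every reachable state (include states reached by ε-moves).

Start in {0}.
Read 'b': 0→{0}; now {0}.
Read 'b': 0→{0}; now {0}.
Read 'b': 0→{0}; now {0}.
Read 'a': 0→{0, 1, 4}; now {0, 1, 4}.
Read 'a': 0→{0, 1, 4}, 1→{1, 5, 6}, 4→{2, 3, 6}; now {0, 1, 2, 3, 4, 5, 6}.
Read 'b': 0→{0}, 1→∅, 2→{1}, 3→{0}, 4→{0}, 5→{2}, 6→{3}; union {0, 1, 2, 3}; ε-closure = {0, 1, 2, 3, 4}.
Read 'b': 0→{0}, 1→∅, 2→{1}, 3→{0}, 4→{0}; now {0, 1}.
Read 'a': 0→{0, 1, 4}, 1→{1, 5, 6}; union {0, 1, 4, 5, 6}; ε-closure = {0, 1, 2, 4, 5, 6}.
Read 'a': 0→{0, 1, 4}, 1→{1, 5, 6}, 2→{1}, 4→{2, 3, 6}, 5→{4}, 6→{2, 3, 5}; now {0, 1, 2, 3, 4, 5, 6}.

{0, 1, 2, 3, 4, 5, 6}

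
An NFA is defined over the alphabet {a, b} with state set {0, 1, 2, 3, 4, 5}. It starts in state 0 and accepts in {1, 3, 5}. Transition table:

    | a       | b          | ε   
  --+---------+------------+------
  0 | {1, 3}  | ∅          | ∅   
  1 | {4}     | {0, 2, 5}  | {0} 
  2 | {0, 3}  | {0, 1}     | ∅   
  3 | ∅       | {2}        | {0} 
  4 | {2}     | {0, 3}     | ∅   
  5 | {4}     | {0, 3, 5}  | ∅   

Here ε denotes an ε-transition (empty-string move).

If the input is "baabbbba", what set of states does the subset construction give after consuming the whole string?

Start in {0}.
Read 'b': {0} → ∅.
The set is empty and remains empty for the remaining 7 symbols.

∅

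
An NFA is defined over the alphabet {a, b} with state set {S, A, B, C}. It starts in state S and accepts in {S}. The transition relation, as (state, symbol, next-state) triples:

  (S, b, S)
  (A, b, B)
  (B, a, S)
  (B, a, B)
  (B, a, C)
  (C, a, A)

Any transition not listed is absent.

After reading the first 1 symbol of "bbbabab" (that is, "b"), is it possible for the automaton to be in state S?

Start in {S}.
Read 'b': S→{S}; now {S}.
State S is in {S}.

Yes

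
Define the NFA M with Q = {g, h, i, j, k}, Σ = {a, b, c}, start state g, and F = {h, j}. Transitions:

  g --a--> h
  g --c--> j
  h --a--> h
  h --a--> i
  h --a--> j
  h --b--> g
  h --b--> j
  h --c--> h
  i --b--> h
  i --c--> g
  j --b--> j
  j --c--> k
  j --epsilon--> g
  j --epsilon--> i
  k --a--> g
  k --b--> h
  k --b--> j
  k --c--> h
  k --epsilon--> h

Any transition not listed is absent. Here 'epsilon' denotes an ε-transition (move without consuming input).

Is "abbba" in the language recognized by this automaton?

Start in {g}.
Read 'a': {g} → {h}.
Read 'b': {h} → {g, i, j}.
Read 'b': {g, i, j} → {g, h, i, j}.
Read 'b': {g, h, i, j} → {g, h, i, j}.
Read 'a': {g, h, i, j} → {g, h, i, j}.
The final set {g, h, i, j} contains the accepting states h, j.

Yes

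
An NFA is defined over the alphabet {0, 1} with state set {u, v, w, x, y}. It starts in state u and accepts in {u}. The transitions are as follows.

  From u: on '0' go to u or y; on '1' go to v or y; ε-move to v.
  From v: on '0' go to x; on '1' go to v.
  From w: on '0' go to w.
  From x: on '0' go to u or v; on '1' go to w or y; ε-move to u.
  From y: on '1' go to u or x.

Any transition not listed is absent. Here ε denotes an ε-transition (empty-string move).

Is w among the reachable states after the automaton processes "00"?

Start: ε-closure({u}) = {u, v}.
Read '0': {u, v} → {u, v, x, y}.
Read '0': {u, v, x, y} → {u, v, x, y}.
State w is not in {u, v, x, y}.

No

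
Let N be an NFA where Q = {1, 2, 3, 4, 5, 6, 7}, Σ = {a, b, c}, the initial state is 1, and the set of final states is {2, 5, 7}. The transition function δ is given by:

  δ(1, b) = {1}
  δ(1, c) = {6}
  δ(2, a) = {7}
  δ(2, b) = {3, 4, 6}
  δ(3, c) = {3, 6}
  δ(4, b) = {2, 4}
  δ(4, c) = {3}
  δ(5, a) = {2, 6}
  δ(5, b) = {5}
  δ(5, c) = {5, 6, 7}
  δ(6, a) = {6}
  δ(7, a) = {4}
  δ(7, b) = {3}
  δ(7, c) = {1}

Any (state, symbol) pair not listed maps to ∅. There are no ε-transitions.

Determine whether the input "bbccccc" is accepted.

No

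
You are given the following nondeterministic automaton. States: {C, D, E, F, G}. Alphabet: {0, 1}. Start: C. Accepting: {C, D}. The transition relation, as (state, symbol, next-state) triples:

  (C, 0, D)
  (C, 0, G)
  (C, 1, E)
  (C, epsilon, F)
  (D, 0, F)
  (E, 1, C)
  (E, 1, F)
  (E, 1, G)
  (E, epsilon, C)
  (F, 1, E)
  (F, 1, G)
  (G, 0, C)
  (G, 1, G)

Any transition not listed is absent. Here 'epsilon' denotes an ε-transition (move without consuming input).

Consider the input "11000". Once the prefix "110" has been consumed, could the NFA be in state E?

No

Start: ε-closure({C}) = {C, F}.
Read '1': C→{E}, F→{E, G}; union {E, G}; ε-closure = {C, E, F, G}.
Read '1': C→{E}, E→{C, F, G}, F→{E, G}, G→{G}; now {C, E, F, G}.
Read '0': C→{D, G}, E→∅, F→∅, G→{C}; union {C, D, G}; ε-closure = {C, D, F, G}.
State E is not in {C, D, F, G}.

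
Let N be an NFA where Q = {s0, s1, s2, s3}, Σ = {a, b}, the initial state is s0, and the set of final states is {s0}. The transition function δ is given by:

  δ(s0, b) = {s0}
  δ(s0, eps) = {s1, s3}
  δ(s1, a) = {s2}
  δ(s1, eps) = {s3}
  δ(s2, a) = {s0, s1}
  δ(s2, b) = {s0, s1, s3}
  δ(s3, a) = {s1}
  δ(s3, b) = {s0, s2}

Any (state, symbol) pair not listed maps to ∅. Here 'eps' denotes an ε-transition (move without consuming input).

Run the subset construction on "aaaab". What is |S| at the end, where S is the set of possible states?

Start: ε-closure({s0}) = {s0, s1, s3}.
Read 'a': {s0, s1, s3} → {s1, s2, s3}.
Read 'a': {s1, s2, s3} → {s0, s1, s2, s3}.
Read 'a': {s0, s1, s2, s3} → {s0, s1, s2, s3}.
Read 'a': {s0, s1, s2, s3} → {s0, s1, s2, s3}.
Read 'b': {s0, s1, s2, s3} → {s0, s1, s2, s3}.
That set has 4 states.

4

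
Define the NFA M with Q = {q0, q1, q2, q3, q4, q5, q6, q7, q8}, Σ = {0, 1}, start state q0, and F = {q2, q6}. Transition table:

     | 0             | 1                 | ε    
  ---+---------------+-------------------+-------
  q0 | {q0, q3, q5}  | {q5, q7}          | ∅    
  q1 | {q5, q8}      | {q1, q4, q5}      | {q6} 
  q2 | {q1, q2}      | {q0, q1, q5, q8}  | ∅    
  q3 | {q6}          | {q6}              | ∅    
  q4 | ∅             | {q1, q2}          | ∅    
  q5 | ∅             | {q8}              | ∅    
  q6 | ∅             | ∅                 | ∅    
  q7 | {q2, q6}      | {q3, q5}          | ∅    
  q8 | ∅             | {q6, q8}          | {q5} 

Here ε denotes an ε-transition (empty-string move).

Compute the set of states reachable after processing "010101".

{q5, q6, q7, q8}

Start in {q0}.
Read '0': {q0} → {q0, q3, q5}.
Read '1': {q0, q3, q5} → {q5, q6, q7, q8}.
Read '0': {q5, q6, q7, q8} → {q2, q6}.
Read '1': {q2, q6} → {q0, q1, q5, q6, q8}.
Read '0': {q0, q1, q5, q6, q8} → {q0, q3, q5, q8}.
Read '1': {q0, q3, q5, q8} → {q5, q6, q7, q8}.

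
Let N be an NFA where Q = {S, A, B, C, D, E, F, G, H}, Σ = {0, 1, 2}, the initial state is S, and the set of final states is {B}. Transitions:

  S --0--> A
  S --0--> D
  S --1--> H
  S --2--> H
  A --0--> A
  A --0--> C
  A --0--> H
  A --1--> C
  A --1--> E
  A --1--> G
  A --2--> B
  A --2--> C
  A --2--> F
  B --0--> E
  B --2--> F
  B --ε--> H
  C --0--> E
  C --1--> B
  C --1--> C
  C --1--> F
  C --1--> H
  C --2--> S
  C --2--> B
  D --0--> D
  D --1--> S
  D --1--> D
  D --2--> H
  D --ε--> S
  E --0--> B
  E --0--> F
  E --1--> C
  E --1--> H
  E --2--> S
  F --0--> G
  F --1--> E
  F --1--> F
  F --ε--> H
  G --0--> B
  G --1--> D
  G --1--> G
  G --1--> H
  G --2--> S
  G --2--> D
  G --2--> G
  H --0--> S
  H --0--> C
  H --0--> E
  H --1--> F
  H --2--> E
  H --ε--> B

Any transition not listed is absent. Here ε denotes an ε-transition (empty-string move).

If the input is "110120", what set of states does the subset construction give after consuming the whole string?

{S, A, B, C, D, E, F, G, H}

Start in {S}.
Read '1': {S} → {B, H}.
Read '1': {B, H} → {B, F, H}.
Read '0': {B, F, H} → {S, C, E, G}.
Read '1': {S, C, E, G} → {S, B, C, D, F, G, H}.
Read '2': {S, B, C, D, F, G, H} → {S, B, D, E, F, G, H}.
Read '0': {S, B, D, E, F, G, H} → {S, A, B, C, D, E, F, G, H}.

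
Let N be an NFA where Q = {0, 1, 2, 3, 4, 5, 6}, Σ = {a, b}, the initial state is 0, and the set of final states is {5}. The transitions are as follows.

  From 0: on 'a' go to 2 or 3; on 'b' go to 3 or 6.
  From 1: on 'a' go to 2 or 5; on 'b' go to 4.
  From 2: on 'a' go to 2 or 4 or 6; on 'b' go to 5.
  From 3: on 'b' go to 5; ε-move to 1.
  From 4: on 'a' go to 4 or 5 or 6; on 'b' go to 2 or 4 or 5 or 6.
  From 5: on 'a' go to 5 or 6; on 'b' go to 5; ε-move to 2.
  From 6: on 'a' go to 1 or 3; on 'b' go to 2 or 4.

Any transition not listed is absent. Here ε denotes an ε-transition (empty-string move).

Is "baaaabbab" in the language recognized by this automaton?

Yes

Start in {0}.
Read 'b': {0} → {1, 3, 6}.
Read 'a': {1, 3, 6} → {1, 2, 3, 5}.
Read 'a': {1, 2, 3, 5} → {2, 4, 5, 6}.
Read 'a': {2, 4, 5, 6} → {1, 2, 3, 4, 5, 6}.
Read 'a': {1, 2, 3, 4, 5, 6} → {1, 2, 3, 4, 5, 6}.
Read 'b': {1, 2, 3, 4, 5, 6} → {2, 4, 5, 6}.
Read 'b': {2, 4, 5, 6} → {2, 4, 5, 6}.
Read 'a': {2, 4, 5, 6} → {1, 2, 3, 4, 5, 6}.
Read 'b': {1, 2, 3, 4, 5, 6} → {2, 4, 5, 6}.
The final set {2, 4, 5, 6} contains the accepting state 5.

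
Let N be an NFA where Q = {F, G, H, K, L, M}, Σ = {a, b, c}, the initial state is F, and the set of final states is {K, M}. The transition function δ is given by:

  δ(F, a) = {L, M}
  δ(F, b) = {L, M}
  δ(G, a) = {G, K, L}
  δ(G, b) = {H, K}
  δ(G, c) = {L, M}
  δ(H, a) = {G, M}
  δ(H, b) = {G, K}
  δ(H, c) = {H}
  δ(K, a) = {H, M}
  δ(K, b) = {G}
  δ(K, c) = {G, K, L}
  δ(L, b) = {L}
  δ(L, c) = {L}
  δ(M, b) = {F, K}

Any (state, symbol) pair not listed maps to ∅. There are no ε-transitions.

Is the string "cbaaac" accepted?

Start in {F}.
Read 'c': {F} → ∅.
The set is empty and remains empty for the remaining 5 symbols.
The final set ∅ contains no accepting state.

No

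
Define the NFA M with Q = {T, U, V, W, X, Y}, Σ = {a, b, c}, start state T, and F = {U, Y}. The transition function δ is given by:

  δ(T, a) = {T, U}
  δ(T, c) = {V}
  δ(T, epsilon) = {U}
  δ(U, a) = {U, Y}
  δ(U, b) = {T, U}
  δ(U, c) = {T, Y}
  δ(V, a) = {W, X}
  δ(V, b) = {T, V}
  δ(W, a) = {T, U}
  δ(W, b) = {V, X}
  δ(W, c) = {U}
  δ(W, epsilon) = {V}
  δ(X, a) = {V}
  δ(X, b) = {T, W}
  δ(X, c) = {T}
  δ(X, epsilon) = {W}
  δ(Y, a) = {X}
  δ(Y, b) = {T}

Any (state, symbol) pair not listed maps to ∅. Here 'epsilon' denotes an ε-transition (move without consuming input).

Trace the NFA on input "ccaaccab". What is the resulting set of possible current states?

Start: ε-closure({T}) = {T, U}.
Read 'c': {T, U} → {T, U, V, Y}.
Read 'c': {T, U, V, Y} → {T, U, V, Y}.
Read 'a': {T, U, V, Y} → {T, U, V, W, X, Y}.
Read 'a': {T, U, V, W, X, Y} → {T, U, V, W, X, Y}.
Read 'c': {T, U, V, W, X, Y} → {T, U, V, Y}.
Read 'c': {T, U, V, Y} → {T, U, V, Y}.
Read 'a': {T, U, V, Y} → {T, U, V, W, X, Y}.
Read 'b': {T, U, V, W, X, Y} → {T, U, V, W, X}.

{T, U, V, W, X}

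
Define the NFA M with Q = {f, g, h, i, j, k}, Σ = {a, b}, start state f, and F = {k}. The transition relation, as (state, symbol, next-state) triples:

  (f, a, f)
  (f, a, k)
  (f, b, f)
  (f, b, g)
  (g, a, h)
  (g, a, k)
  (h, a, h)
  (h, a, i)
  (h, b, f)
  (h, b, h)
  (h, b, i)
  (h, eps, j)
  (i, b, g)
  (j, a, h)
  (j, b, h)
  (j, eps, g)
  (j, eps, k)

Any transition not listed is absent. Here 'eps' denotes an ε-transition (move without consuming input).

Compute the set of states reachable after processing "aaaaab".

{f, g}

Start in {f}.
Read 'a': f→{f, k}; now {f, k}.
Read 'a': f→{f, k}, k→∅; now {f, k}.
Read 'a': f→{f, k}, k→∅; now {f, k}.
Read 'a': f→{f, k}, k→∅; now {f, k}.
Read 'a': f→{f, k}, k→∅; now {f, k}.
Read 'b': f→{f, g}, k→∅; now {f, g}.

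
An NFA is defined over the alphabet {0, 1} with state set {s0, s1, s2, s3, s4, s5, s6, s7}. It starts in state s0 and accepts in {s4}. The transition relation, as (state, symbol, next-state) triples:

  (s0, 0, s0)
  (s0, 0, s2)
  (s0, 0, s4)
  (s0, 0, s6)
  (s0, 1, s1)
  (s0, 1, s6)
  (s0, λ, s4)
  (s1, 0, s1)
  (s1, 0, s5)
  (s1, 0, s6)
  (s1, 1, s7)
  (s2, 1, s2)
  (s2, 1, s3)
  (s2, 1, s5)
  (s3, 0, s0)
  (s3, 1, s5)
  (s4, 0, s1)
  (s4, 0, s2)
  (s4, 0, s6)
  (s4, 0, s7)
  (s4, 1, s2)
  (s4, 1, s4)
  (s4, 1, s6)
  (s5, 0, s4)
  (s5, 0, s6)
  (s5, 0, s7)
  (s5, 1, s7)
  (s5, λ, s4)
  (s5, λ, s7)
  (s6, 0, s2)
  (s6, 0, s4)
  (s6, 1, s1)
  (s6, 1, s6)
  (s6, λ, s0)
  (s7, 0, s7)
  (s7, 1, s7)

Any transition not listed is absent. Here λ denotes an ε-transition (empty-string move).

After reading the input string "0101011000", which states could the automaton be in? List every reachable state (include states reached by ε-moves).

{s0, s1, s2, s4, s5, s6, s7}

Start: ε-closure({s0}) = {s0, s4}.
Read '0': s0→{s0, s2, s4, s6}, s4→{s1, s2, s6, s7}; now {s0, s1, s2, s4, s6, s7}.
Read '1': s0→{s1, s6}, s1→{s7}, s2→{s2, s3, s5}, s4→{s2, s4, s6}, s6→{s1, s6}, s7→{s7}; union {s1, s2, s3, s4, s5, s6, s7}; ε-closure = {s0, s1, s2, s3, s4, s5, s6, s7}.
Read '0': s0→{s0, s2, s4, s6}, s1→{s1, s5, s6}, s2→∅, s3→{s0}, s4→{s1, s2, s6, s7}, s5→{s4, s6, s7}, s6→{s2, s4}, s7→{s7}; now {s0, s1, s2, s4, s5, s6, s7}.
Read '1': s0→{s1, s6}, s1→{s7}, s2→{s2, s3, s5}, s4→{s2, s4, s6}, s5→{s7}, s6→{s1, s6}, s7→{s7}; union {s1, s2, s3, s4, s5, s6, s7}; ε-closure = {s0, s1, s2, s3, s4, s5, s6, s7}.
Read '0': s0→{s0, s2, s4, s6}, s1→{s1, s5, s6}, s2→∅, s3→{s0}, s4→{s1, s2, s6, s7}, s5→{s4, s6, s7}, s6→{s2, s4}, s7→{s7}; now {s0, s1, s2, s4, s5, s6, s7}.
Read '1': s0→{s1, s6}, s1→{s7}, s2→{s2, s3, s5}, s4→{s2, s4, s6}, s5→{s7}, s6→{s1, s6}, s7→{s7}; union {s1, s2, s3, s4, s5, s6, s7}; ε-closure = {s0, s1, s2, s3, s4, s5, s6, s7}.
Read '1': s0→{s1, s6}, s1→{s7}, s2→{s2, s3, s5}, s3→{s5}, s4→{s2, s4, s6}, s5→{s7}, s6→{s1, s6}, s7→{s7}; union {s1, s2, s3, s4, s5, s6, s7}; ε-closure = {s0, s1, s2, s3, s4, s5, s6, s7}.
Read '0': s0→{s0, s2, s4, s6}, s1→{s1, s5, s6}, s2→∅, s3→{s0}, s4→{s1, s2, s6, s7}, s5→{s4, s6, s7}, s6→{s2, s4}, s7→{s7}; now {s0, s1, s2, s4, s5, s6, s7}.
Read '0': s0→{s0, s2, s4, s6}, s1→{s1, s5, s6}, s2→∅, s4→{s1, s2, s6, s7}, s5→{s4, s6, s7}, s6→{s2, s4}, s7→{s7}; now {s0, s1, s2, s4, s5, s6, s7}.
Read '0': s0→{s0, s2, s4, s6}, s1→{s1, s5, s6}, s2→∅, s4→{s1, s2, s6, s7}, s5→{s4, s6, s7}, s6→{s2, s4}, s7→{s7}; now {s0, s1, s2, s4, s5, s6, s7}.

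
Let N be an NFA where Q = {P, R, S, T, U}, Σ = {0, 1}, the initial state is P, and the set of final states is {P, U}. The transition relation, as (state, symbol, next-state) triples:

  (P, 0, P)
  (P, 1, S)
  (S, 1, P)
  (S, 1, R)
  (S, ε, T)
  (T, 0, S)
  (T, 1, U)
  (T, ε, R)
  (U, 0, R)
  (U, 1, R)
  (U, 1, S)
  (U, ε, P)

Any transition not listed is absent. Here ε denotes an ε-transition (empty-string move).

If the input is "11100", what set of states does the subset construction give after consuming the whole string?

Start in {P}.
Read '1': P→{S}; union {S}; ε-closure = {R, S, T}.
Read '1': R→∅, S→{P, R}, T→{U}; now {P, R, U}.
Read '1': P→{S}, R→∅, U→{R, S}; union {R, S}; ε-closure = {R, S, T}.
Read '0': R→∅, S→∅, T→{S}; union {S}; ε-closure = {R, S, T}.
Read '0': R→∅, S→∅, T→{S}; union {S}; ε-closure = {R, S, T}.

{R, S, T}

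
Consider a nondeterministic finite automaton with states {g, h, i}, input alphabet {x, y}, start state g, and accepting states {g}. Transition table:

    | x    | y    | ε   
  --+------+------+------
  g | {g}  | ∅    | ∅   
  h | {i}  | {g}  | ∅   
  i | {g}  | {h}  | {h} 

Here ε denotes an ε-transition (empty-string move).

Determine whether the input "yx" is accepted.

No

Start in {g}.
Read 'y': {g} → ∅.
The set is empty and remains empty for the remaining 1 symbol.
The final set ∅ contains no accepting state.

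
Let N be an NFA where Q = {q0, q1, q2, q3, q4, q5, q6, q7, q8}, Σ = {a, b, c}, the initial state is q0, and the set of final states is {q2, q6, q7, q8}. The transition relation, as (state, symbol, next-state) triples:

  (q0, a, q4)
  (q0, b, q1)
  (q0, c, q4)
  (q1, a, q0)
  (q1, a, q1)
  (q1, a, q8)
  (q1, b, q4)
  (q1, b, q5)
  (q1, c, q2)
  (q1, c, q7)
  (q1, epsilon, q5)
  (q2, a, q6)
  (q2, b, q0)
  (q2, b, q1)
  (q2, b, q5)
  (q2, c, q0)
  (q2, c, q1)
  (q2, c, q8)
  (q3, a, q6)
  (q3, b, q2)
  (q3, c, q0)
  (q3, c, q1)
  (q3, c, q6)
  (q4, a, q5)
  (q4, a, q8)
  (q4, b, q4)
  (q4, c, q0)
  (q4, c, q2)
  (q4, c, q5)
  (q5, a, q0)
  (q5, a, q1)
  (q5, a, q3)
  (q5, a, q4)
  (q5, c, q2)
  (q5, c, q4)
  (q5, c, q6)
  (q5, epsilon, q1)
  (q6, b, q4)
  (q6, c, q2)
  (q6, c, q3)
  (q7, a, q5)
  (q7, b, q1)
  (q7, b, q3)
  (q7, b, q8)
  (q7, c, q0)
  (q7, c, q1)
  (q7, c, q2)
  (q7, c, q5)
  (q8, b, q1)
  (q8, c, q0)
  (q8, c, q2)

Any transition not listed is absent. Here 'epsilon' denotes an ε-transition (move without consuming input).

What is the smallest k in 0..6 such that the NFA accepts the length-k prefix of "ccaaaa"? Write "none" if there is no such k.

Start in {q0}.
Read 'c': q0→{q4}; now {q4}.
Read 'c': q4→{q0, q2, q5}; union {q0, q2, q5}; ε-closure = {q0, q1, q2, q5}.
None of the earlier sets intersect F, but {q0, q1, q2, q5} does.

2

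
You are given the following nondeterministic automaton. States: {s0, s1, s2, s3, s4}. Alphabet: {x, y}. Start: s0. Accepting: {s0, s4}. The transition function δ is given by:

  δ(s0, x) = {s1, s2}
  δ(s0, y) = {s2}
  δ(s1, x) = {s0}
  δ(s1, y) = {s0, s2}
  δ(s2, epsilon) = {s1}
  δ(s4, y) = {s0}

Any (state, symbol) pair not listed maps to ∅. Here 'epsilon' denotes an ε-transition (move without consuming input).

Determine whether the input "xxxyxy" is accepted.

Yes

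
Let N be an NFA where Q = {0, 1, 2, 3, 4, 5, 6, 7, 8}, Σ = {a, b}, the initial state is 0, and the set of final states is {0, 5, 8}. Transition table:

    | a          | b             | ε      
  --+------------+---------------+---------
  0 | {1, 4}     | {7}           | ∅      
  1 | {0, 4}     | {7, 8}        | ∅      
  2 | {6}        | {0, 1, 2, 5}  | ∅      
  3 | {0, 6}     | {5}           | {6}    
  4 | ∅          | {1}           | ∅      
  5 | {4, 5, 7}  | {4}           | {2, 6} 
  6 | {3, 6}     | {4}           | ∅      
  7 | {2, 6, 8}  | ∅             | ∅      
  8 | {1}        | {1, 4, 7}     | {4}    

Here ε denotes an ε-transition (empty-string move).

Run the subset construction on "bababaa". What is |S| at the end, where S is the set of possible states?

9

Start in {0}.
Read 'b': {0} → {7}.
Read 'a': {7} → {2, 4, 6, 8}.
Read 'b': {2, 4, 6, 8} → {0, 1, 2, 4, 5, 6, 7}.
Read 'a': {0, 1, 2, 4, 5, 6, 7} → {0, 1, 2, 3, 4, 5, 6, 7, 8}.
Read 'b': {0, 1, 2, 3, 4, 5, 6, 7, 8} → {0, 1, 2, 4, 5, 6, 7, 8}.
Read 'a': {0, 1, 2, 4, 5, 6, 7, 8} → {0, 1, 2, 3, 4, 5, 6, 7, 8}.
Read 'a': {0, 1, 2, 3, 4, 5, 6, 7, 8} → {0, 1, 2, 3, 4, 5, 6, 7, 8}.
That set has 9 states.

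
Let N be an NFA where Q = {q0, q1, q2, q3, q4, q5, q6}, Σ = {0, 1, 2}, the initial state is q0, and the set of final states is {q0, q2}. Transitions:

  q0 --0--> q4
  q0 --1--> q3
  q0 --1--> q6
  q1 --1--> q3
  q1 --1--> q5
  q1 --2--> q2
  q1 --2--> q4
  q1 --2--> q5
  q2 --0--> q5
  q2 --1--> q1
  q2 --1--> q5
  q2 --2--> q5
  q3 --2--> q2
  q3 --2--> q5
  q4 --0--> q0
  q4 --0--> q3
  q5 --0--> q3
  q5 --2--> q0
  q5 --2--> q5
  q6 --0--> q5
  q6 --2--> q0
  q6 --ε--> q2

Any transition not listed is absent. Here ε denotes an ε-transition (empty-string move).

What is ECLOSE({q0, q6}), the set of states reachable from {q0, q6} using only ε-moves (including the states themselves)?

{q0, q2, q6}

Begin with {q0, q6}.
ε-move q6 → q2; add q2.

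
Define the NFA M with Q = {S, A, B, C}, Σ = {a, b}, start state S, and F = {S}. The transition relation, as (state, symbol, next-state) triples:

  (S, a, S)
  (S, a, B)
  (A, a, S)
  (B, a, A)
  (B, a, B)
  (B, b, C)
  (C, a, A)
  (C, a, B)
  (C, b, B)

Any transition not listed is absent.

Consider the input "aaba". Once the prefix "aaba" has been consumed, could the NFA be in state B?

Start in {S}.
Read 'a': {S} → {S, B}.
Read 'a': {S, B} → {S, A, B}.
Read 'b': {S, A, B} → {C}.
Read 'a': {C} → {A, B}.
State B is in {A, B}.

Yes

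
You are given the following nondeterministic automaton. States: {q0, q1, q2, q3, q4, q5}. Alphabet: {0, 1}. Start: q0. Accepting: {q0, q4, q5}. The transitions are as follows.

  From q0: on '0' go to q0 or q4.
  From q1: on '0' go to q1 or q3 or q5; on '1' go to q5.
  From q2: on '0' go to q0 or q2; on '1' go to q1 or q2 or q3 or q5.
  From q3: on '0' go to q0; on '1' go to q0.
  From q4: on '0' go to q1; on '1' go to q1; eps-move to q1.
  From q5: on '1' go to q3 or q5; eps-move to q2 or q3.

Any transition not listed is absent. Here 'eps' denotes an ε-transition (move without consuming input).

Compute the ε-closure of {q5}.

{q2, q3, q5}

Begin with {q5}.
ε-move q5 → q2; add q2.
ε-move q5 → q3; add q3.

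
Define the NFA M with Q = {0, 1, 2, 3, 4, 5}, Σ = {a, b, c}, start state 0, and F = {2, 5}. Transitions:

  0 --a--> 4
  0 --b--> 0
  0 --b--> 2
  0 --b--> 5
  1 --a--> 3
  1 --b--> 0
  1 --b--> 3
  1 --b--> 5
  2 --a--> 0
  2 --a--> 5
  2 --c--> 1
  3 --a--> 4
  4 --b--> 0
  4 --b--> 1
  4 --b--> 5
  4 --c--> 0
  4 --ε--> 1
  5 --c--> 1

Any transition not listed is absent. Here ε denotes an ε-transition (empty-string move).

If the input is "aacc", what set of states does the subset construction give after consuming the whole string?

∅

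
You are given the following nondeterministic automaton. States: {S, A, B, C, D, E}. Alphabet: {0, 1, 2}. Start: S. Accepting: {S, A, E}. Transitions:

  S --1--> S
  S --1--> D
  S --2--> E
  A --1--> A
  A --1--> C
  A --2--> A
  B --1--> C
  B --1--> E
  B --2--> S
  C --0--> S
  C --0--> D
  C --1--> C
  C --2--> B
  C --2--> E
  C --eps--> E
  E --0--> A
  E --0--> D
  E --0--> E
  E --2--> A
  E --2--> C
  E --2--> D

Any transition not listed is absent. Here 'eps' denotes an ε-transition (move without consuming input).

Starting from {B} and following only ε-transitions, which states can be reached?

{B}

Begin with {B}.
No ε-moves leave this set, so the closure equals the set itself.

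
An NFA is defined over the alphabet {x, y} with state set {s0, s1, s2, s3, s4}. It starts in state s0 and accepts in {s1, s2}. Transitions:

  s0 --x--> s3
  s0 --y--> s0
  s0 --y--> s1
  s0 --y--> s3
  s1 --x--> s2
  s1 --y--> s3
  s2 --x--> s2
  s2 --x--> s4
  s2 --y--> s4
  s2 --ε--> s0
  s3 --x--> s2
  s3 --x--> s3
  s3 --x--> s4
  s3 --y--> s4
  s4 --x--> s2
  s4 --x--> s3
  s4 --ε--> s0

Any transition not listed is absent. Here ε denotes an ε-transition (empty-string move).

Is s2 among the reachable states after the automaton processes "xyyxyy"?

Start in {s0}.
Read 'x': {s0} → {s3}.
Read 'y': {s3} → {s0, s4}.
Read 'y': {s0, s4} → {s0, s1, s3}.
Read 'x': {s0, s1, s3} → {s0, s2, s3, s4}.
Read 'y': {s0, s2, s3, s4} → {s0, s1, s3, s4}.
Read 'y': {s0, s1, s3, s4} → {s0, s1, s3, s4}.
State s2 is not in {s0, s1, s3, s4}.

No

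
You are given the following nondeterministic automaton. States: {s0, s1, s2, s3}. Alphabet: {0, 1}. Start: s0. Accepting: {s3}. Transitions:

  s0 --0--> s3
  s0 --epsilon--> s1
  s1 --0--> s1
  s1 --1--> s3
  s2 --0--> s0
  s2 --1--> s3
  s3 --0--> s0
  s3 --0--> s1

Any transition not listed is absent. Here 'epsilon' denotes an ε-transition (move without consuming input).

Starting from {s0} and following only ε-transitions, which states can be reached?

{s0, s1}

Begin with {s0}.
ε-move s0 → s1; add s1.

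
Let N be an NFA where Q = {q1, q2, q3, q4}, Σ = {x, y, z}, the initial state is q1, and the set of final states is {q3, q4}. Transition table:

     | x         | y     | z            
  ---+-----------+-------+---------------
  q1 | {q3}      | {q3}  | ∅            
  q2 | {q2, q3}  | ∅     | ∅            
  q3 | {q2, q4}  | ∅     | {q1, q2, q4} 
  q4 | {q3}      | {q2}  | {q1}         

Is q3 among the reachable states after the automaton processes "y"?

Start in {q1}.
Read 'y': q1→{q3}; now {q3}.
State q3 is in {q3}.

Yes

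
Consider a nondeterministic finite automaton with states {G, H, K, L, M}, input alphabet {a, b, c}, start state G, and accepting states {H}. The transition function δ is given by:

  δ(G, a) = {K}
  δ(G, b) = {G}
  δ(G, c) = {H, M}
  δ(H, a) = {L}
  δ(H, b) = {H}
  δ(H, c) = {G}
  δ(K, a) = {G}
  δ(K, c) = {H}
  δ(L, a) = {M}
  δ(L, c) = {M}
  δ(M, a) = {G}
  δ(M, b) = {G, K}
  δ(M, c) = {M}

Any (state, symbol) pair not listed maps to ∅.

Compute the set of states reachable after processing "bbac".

{H}

Start in {G}.
Read 'b': G→{G}; now {G}.
Read 'b': G→{G}; now {G}.
Read 'a': G→{K}; now {K}.
Read 'c': K→{H}; now {H}.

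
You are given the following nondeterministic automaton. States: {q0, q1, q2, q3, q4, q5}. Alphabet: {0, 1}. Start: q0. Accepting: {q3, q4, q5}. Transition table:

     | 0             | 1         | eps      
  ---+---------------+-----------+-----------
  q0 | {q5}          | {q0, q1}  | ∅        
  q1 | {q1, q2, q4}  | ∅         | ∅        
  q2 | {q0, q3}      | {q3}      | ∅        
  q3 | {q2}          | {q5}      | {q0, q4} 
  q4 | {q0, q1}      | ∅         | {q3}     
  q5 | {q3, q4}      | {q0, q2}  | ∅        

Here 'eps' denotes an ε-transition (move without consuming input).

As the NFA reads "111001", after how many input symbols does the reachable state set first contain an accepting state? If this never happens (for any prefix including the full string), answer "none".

Start in {q0}.
Read '1': q0→{q0, q1}; now {q0, q1}.
Read '1': q0→{q0, q1}, q1→∅; now {q0, q1}.
Read '1': q0→{q0, q1}, q1→∅; now {q0, q1}.
Read '0': q0→{q5}, q1→{q1, q2, q4}; union {q1, q2, q4, q5}; ε-closure = {q0, q1, q2, q3, q4, q5}.
None of the earlier sets intersect F, but {q0, q1, q2, q3, q4, q5} does.

4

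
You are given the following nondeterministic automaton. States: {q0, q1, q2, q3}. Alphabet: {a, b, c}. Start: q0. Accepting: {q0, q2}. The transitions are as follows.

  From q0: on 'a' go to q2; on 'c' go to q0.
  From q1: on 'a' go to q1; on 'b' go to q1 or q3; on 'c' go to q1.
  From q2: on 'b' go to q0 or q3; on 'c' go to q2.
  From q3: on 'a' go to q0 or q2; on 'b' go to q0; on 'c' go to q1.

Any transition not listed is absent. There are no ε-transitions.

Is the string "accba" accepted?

Yes

Start in {q0}.
Read 'a': q0→{q2}; now {q2}.
Read 'c': q2→{q2}; now {q2}.
Read 'c': q2→{q2}; now {q2}.
Read 'b': q2→{q0, q3}; now {q0, q3}.
Read 'a': q0→{q2}, q3→{q0, q2}; now {q0, q2}.
The final set {q0, q2} contains the accepting states q0, q2.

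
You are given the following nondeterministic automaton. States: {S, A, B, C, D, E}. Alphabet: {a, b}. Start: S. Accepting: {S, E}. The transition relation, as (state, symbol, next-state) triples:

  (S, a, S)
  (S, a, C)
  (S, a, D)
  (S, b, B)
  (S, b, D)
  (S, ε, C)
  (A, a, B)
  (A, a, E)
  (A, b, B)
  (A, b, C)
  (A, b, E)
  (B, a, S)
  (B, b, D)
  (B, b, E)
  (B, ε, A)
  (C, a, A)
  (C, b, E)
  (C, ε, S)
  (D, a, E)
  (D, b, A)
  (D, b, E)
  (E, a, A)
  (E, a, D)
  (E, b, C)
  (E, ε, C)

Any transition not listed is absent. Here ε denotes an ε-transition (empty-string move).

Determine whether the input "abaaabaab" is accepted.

Yes

Start: ε-closure({S}) = {S, C}.
Read 'a': {S, C} → {S, A, C, D}.
Read 'b': {S, A, C, D} → {S, A, B, C, D, E}.
Read 'a': {S, A, B, C, D, E} → {S, A, B, C, D, E}.
Read 'a': {S, A, B, C, D, E} → {S, A, B, C, D, E}.
Read 'a': {S, A, B, C, D, E} → {S, A, B, C, D, E}.
Read 'b': {S, A, B, C, D, E} → {S, A, B, C, D, E}.
Read 'a': {S, A, B, C, D, E} → {S, A, B, C, D, E}.
Read 'a': {S, A, B, C, D, E} → {S, A, B, C, D, E}.
Read 'b': {S, A, B, C, D, E} → {S, A, B, C, D, E}.
The final set {S, A, B, C, D, E} contains the accepting states S, E.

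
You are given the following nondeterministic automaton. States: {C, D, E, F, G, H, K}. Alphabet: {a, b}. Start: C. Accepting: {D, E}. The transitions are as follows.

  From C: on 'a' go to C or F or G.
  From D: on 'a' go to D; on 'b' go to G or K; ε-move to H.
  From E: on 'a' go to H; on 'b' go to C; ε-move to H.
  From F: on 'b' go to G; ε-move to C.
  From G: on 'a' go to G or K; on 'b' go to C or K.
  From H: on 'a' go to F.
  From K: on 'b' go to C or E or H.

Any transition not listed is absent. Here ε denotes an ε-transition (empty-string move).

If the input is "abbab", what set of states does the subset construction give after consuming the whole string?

{C, G, K}

Start in {C}.
Read 'a': {C} → {C, F, G}.
Read 'b': {C, F, G} → {C, G, K}.
Read 'b': {C, G, K} → {C, E, H, K}.
Read 'a': {C, E, H, K} → {C, F, G, H}.
Read 'b': {C, F, G, H} → {C, G, K}.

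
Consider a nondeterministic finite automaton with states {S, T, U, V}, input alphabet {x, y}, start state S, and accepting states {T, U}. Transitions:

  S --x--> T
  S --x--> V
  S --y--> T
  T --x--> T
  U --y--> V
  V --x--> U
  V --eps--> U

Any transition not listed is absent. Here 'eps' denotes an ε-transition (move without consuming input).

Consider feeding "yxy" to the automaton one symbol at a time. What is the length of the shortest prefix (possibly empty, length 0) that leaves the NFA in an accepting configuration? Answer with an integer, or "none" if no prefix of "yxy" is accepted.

1

Start in {S}.
Read 'y': {S} → {T}.
None of the earlier sets intersect F, but {T} does.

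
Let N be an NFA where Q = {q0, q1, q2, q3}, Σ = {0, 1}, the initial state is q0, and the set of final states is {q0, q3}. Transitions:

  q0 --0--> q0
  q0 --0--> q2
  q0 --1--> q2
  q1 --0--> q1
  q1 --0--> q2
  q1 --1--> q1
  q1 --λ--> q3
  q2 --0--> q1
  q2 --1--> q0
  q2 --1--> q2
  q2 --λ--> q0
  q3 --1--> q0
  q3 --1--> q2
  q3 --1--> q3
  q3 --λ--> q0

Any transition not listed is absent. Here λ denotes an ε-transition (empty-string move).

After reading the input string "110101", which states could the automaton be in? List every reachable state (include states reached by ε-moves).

{q0, q1, q2, q3}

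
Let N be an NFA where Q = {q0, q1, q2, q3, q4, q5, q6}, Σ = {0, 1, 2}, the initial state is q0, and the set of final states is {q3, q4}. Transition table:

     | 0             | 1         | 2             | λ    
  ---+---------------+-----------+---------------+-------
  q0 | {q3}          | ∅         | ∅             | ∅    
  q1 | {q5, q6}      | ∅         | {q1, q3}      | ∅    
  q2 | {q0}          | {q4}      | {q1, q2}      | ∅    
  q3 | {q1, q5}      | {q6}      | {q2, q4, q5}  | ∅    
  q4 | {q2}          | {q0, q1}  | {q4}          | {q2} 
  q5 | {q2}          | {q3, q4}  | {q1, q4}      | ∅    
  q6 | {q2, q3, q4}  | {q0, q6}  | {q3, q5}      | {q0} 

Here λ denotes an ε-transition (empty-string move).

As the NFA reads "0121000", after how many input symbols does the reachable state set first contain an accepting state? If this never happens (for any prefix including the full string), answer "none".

1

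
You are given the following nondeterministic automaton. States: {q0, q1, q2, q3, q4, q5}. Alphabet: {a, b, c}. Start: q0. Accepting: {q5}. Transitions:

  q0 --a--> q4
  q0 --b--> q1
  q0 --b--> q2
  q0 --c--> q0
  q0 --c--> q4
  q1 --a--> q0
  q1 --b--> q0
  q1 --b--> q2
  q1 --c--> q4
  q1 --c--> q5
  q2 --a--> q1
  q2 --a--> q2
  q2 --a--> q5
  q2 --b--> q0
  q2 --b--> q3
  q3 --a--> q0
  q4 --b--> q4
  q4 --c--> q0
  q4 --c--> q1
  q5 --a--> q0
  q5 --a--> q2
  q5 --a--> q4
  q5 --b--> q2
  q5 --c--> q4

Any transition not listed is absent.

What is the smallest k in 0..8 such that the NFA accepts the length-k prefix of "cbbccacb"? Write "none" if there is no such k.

5

Start in {q0}.
Read 'c': q0→{q0, q4}; now {q0, q4}.
Read 'b': q0→{q1, q2}, q4→{q4}; now {q1, q2, q4}.
Read 'b': q1→{q0, q2}, q2→{q0, q3}, q4→{q4}; now {q0, q2, q3, q4}.
Read 'c': q0→{q0, q4}, q2→∅, q3→∅, q4→{q0, q1}; now {q0, q1, q4}.
Read 'c': q0→{q0, q4}, q1→{q4, q5}, q4→{q0, q1}; now {q0, q1, q4, q5}.
None of the earlier sets intersect F, but {q0, q1, q4, q5} does.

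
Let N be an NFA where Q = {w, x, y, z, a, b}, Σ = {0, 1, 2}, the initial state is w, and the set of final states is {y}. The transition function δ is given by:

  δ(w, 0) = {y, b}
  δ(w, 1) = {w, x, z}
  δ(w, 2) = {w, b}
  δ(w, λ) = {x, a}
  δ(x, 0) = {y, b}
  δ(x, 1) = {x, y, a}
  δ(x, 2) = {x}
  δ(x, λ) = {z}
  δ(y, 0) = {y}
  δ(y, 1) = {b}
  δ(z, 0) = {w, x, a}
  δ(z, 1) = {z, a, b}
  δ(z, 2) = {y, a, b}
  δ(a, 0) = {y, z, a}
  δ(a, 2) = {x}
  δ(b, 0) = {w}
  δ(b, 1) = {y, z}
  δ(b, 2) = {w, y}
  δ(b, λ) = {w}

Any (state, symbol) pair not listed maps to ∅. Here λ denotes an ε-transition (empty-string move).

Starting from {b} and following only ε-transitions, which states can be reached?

{w, x, z, a, b}

Begin with {b}.
ε-move b → w; add w.
ε-move w → x; add x.
ε-move w → a; add a.
ε-move x → z; add z.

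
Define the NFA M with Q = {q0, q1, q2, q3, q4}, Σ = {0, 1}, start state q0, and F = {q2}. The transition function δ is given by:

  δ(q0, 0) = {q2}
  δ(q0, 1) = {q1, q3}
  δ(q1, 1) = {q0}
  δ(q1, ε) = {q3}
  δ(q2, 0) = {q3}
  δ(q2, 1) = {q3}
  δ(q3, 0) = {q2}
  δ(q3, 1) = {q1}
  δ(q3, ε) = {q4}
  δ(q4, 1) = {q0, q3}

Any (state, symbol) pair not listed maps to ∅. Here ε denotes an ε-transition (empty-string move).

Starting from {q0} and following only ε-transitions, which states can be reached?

{q0}

Begin with {q0}.
No ε-moves leave this set, so the closure equals the set itself.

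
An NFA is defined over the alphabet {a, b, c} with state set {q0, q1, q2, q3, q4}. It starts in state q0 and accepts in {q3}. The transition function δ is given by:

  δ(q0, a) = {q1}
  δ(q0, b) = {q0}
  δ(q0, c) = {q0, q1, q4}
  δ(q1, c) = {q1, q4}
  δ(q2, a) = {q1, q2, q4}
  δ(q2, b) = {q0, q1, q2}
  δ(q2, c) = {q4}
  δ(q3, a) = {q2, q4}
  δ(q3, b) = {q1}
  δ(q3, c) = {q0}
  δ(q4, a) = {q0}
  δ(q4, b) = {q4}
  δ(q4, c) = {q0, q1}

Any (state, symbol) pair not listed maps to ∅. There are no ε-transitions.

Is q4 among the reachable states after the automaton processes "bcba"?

No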